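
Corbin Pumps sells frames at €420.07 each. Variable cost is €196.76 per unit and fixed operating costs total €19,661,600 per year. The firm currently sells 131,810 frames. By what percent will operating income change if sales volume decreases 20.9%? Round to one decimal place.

At 131,810 units, contribution = 131,810 × €223.31 = €29,434,491.10.
EBIT = €29,434,491.10 − €19,661,600 = €9,772,891.10.
Degree of operating leverage = €29,434,491.10 / €9,772,891.10 = 3.0119.
%ΔEBIT = DOL × %ΔSales = 3.0119 × -20.9% = -62.9%.

-62.9%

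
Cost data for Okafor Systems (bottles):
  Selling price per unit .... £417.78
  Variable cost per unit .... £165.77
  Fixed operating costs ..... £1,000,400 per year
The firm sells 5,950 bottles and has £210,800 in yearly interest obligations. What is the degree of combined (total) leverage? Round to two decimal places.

5.20

Total contribution margin = 5,950 × £252.01 = £1,499,459.50.
Subtracting fixed costs: EBIT = £1,499,459.50 − £1,000,400 = £499,059.50. Interest = £210,800.00, so EBIT − I = £288,259.50.
Degree of total leverage = total CM / (EBIT − interest) = £1,499,459.50 / £288,259.50 = 5.2018.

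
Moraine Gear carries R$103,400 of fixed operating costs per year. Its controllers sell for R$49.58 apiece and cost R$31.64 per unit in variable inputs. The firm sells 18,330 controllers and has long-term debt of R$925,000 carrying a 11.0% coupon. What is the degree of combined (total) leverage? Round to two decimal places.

2.66

Total contribution margin = 18,330 × R$17.94 = R$328,840.20.
Operating income = contribution − fixed costs = R$328,840.20 − R$103,400 = R$225,440.20. Interest = R$101,750.00.
DOL = R$328,840.20 ÷ R$225,440.20 = 1.4587; DFL = R$225,440.20 ÷ R$123,690.20 = 1.8226.
Combined leverage = 1.4587 × 1.8226 = 2.6586.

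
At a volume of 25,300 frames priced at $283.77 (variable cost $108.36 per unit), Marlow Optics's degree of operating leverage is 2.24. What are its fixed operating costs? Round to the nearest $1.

At 25,300 units, contribution = 25,300 × $175.41 = $4,437,873.00.
DOL = contribution / EBIT, so EBIT = $4,437,873.00 / 2.24 = $1,981,193.30.
Fixed costs = CM − EBIT = $4,437,873.00 − $1,981,193.30 = $2,456,680.

$2,456,680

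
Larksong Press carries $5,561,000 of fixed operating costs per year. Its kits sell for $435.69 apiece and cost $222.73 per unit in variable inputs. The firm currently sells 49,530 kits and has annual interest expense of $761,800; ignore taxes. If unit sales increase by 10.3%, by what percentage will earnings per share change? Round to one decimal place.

At 49,530 units, contribution = 49,530 × $212.96 = $10,547,908.80.
Operating income = contribution − fixed costs = $10,547,908.80 − $5,561,000 = $4,986,908.80.
After interest of $761,800.00, pre-tax earnings = $4,225,108.80.
Degree of combined leverage = contribution ÷ (EBIT − I) = $10,547,908.80 ÷ $4,225,108.80 = 2.4965.
EPS therefore changes by 2.4965 × (+10.3%) = +25.7%.

+25.7%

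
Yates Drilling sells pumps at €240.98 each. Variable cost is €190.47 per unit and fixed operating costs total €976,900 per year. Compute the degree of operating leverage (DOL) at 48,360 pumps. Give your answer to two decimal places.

Total contribution margin = 48,360 × €50.51 = €2,442,663.60.
Subtracting fixed costs: EBIT = €2,442,663.60 − €976,900 = €1,465,763.60.
DOL = contribution ÷ EBIT = €2,442,663.60 ÷ €1,465,763.60 = 1.6665.

1.67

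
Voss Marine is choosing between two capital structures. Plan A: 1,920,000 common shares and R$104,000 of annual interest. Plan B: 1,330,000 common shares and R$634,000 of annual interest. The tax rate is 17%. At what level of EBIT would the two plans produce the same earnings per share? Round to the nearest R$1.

R$1,828,746

At indifference, (EBIT − 104,000)(1 − t)/1,920,000 = (EBIT − 634,000)(1 − t)/1,330,000.
The (1 − t) factor cancels: (EBIT − 104,000) × 1,330,000 = (EBIT − 634,000) × 1,920,000.
Solving, EBIT = (634,000·1,920,000 − 104,000·1,330,000) / (1,920,000 − 1,330,000) = 1,078,960,000,000 / 590,000 = 1,828,745.76.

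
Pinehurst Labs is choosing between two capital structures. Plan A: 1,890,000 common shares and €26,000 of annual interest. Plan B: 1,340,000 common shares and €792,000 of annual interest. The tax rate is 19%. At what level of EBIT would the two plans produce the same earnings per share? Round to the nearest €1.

Set EPS_A = EPS_B: (EBIT − €26,000)(1 − 0.19) ÷ 1,890,000 = (EBIT − €792,000)(1 − 0.19) ÷ 1,340,000.
Cancelling (1 − t) and cross-multiplying: 1,340,000·(EBIT − 26,000) = 1,890,000·(EBIT − 792,000).
Solving, EBIT = (792,000·1,890,000 − 26,000·1,340,000) / (1,890,000 − 1,340,000) = 1,462,040,000,000 / 550,000 = 2,658,254.55.

€2,658,255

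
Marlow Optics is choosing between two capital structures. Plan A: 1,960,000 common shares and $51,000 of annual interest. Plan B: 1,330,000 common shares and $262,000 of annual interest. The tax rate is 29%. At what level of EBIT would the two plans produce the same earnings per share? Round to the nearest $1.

Set EPS_A = EPS_B: (EBIT − $51,000)(1 − 0.29) ÷ 1,960,000 = (EBIT − $262,000)(1 − 0.29) ÷ 1,330,000.
The (1 − t) factor cancels: (EBIT − 51,000) × 1,330,000 = (EBIT − 262,000) × 1,960,000.
Solving, EBIT = (262,000·1,960,000 − 51,000·1,330,000) / (1,960,000 − 1,330,000) = 445,690,000,000 / 630,000 = 707,444.44.

$707,444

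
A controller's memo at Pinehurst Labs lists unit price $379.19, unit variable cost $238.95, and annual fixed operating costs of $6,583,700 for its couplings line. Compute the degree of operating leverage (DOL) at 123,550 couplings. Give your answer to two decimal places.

At 123,550 units, contribution = 123,550 × $140.24 = $17,326,652.00.
Operating income = contribution − fixed costs = $17,326,652.00 − $6,583,700 = $10,742,952.00.
DOL = contribution ÷ EBIT = $17,326,652.00 ÷ $10,742,952.00 = 1.6128.

1.61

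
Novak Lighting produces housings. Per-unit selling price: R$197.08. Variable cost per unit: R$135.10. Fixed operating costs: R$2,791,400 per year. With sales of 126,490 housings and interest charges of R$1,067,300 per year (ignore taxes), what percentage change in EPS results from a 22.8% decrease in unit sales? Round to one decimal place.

-44.9%

At 126,490 units, contribution = 126,490 × R$61.98 = R$7,839,850.20.
EBIT = R$7,839,850.20 − R$2,791,400 = R$5,048,450.20.
Interest = R$1,067,300.00, so EBIT − I = R$3,981,150.20.
DCL = total CM / (EBIT − I) = R$7,839,850.20 / R$3,981,150.20 = 1.9692.
%ΔEPS = DCL × %ΔSales = 1.9692 × -22.8% = -44.9%.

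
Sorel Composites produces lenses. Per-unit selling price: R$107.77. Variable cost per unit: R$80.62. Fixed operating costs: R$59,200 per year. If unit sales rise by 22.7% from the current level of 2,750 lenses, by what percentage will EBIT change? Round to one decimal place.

+109.6%

At 2,750 units, contribution = 2,750 × R$27.15 = R$74,662.50.
Subtracting fixed costs: EBIT = R$74,662.50 − R$59,200 = R$15,462.50.
DOL = contribution ÷ EBIT = R$74,662.50 ÷ R$15,462.50 = 4.8286.
%ΔEBIT = DOL × %ΔSales = 4.8286 × +22.7% = +109.6%.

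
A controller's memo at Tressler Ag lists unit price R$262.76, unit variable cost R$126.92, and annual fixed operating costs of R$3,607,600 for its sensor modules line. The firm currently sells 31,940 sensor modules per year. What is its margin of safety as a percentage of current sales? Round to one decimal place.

16.9%

Contribution margin per unit = R$262.76 − R$126.92 = R$135.84. Break-even units = R$3,607,600 ÷ R$135.84 = 26,557.71; break-even revenue = 26,557.71 × R$262.76 = R$6,978,305.18.
Current sales = 31,940 × R$262.76 = R$8,392,554.40.
Margin of safety = (R$8,392,554.40 − R$6,978,305.18) ÷ R$8,392,554.40 = 16.9%.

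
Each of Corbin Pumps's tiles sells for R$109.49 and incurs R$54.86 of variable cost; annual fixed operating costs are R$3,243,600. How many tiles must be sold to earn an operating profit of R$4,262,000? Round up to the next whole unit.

137,390 tiles

Each unit contributes R$109.49 − R$54.86 = R$54.63.
Need Q such that Q × R$54.63 − R$3,243,600 = R$4,262,000, i.e. Q = R$7,505,600 / R$54.63 = 137,389.71 → 137,390.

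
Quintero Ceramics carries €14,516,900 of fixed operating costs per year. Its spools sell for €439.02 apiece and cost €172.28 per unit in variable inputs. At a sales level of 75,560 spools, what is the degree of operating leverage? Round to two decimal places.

3.57

Total contribution margin = 75,560 × €266.74 = €20,154,874.40.
Subtracting fixed costs: EBIT = €20,154,874.40 − €14,516,900 = €5,637,974.40.
So DOL = total CM / EBIT = €20,154,874.40 / €5,637,974.40 = 3.5748.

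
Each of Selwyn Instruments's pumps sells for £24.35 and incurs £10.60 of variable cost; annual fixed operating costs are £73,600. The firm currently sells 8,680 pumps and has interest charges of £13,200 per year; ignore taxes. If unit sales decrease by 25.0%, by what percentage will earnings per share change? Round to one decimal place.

At 8,680 units, contribution = 8,680 × £13.75 = £119,350.00.
Operating income = contribution − fixed costs = £119,350.00 − £73,600 = £45,750.00.
Interest = £13,200.00, so EBIT − I = £32,550.00.
Degree of combined leverage = contribution ÷ (EBIT − I) = £119,350.00 ÷ £32,550.00 = 3.6667.
EPS therefore changes by 3.6667 × (-25.0%) = -91.7%.

-91.7%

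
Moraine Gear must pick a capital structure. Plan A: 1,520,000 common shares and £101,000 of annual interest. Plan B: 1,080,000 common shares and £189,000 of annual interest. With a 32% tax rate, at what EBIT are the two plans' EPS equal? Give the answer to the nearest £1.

£405,000

At indifference, (EBIT − 101,000)(1 − t)/1,520,000 = (EBIT − 189,000)(1 − t)/1,080,000.
The (1 − t) factor cancels: (EBIT − 101,000) × 1,080,000 = (EBIT − 189,000) × 1,520,000.
EBIT × (1,520,000 − 1,080,000) = 189,000 × 1,520,000 − 101,000 × 1,080,000 = 178,200,000,000, so EBIT = 178,200,000,000 ÷ 440,000 = 405,000.00.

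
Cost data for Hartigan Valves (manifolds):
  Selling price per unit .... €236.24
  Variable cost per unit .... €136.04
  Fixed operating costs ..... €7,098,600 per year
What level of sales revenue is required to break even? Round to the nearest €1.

Contribution margin per unit = €236.24 − €136.04 = €100.20, a CM ratio of €100.20 ÷ €236.24 = 0.4241.
Break-even sales = FC ÷ CM ratio = €7,098,600 × €236.24 / €100.20 = €16,736,260.

€16,736,260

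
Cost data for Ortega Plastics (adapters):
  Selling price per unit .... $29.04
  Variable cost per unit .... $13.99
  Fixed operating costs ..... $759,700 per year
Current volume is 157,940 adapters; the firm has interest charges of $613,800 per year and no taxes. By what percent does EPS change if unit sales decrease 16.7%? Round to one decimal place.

At 157,940 units, contribution = 157,940 × $15.05 = $2,376,997.00.
Subtracting fixed costs: EBIT = $2,376,997.00 − $759,700 = $1,617,297.00.
Interest = $613,800.00, so EBIT − I = $1,003,497.00.
Degree of combined leverage = contribution ÷ (EBIT − I) = $2,376,997.00 ÷ $1,003,497.00 = 2.3687.
EPS therefore changes by 2.3687 × (-16.7%) = -39.6%.

-39.6%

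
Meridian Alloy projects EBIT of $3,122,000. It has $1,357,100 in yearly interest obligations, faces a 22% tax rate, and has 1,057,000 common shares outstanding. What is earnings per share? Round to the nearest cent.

$1.30

Pre-tax income = $3,122,000 − $1,357,100.00 = $1,764,900.00.
After tax at 22%: net income = $1,764,900.00 × 0.78 = $1,376,622.00.
Per share: $1,376,622.00 / 1,057,000 shares = $1.30.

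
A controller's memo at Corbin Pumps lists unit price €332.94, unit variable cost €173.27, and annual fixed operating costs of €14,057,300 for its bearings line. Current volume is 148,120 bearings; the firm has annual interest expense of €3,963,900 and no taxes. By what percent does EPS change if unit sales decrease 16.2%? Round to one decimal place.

-68.1%

At 148,120 units, contribution = 148,120 × €159.67 = €23,650,320.40.
Subtracting fixed costs: EBIT = €23,650,320.40 − €14,057,300 = €9,593,020.40.
After interest of €3,963,900.00, pre-tax earnings = €5,629,120.40.
Degree of combined leverage = contribution ÷ (EBIT − I) = €23,650,320.40 ÷ €5,629,120.40 = 4.2014.
%ΔEPS = DCL × %ΔSales = 4.2014 × -16.2% = -68.1%.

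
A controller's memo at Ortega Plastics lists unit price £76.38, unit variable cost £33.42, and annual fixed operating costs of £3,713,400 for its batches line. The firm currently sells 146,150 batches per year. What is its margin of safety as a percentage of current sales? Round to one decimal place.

Contribution margin per unit = £76.38 − £33.42 = £42.96. Break-even units = £3,713,400 ÷ £42.96 = 86,438.55; break-even revenue = 86,438.55 × £76.38 = £6,602,176.26.
Current sales = 146,150 × £76.38 = £11,162,937.00.
Margin of safety = (£11,162,937.00 − £6,602,176.26) ÷ £11,162,937.00 = 40.9%.

40.9%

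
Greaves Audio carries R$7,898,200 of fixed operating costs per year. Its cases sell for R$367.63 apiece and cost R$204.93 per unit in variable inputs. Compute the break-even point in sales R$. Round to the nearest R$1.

Contribution margin per unit = R$367.63 − R$204.93 = R$162.70, a CM ratio of R$162.70 ÷ R$367.63 = 0.4426.
Break-even revenue = fixed costs × price ÷ CM = R$7,898,200 × R$367.63 ÷ R$162.70 = R$17,846,437.

R$17,846,437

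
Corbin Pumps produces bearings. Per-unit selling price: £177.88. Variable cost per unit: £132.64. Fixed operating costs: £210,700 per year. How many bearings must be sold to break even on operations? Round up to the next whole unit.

Unit CM = price − variable cost = £177.88 − £132.64 = £45.24.
Break-even Q = £210,700 / £45.24 = 4,657.38 → 4,658 bearings.

4,658 bearings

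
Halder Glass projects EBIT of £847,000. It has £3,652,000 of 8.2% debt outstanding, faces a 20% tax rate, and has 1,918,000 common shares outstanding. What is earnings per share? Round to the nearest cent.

£0.23

Pre-tax income = £847,000 − £299,464.00 = £547,536.00.
After tax at 20%: net income = £547,536.00 × 0.80 = £438,028.80.
Per share: £438,028.80 / 1,918,000 shares = £0.23.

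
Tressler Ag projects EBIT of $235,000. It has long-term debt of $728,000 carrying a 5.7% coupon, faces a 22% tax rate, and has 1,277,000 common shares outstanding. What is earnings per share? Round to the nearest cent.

$0.12

Pre-tax income = $235,000 − $41,496.00 = $193,504.00.
Net income = $193,504.00 × (1 − 0.22) = $150,933.12.
EPS = $150,933.12 ÷ 1,277,000 = $0.12.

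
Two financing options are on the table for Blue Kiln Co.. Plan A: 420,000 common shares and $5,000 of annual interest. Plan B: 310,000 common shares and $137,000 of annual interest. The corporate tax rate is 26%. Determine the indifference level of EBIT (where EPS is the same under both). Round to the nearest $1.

Set EPS_A = EPS_B: (EBIT − $5,000)(1 − 0.26) ÷ 420,000 = (EBIT − $137,000)(1 − 0.26) ÷ 310,000.
The (1 − t) factor cancels: (EBIT − 5,000) × 310,000 = (EBIT − 137,000) × 420,000.
EBIT × (420,000 − 310,000) = 137,000 × 420,000 − 5,000 × 310,000 = 55,990,000,000, so EBIT = 55,990,000,000 ÷ 110,000 = 509,000.00.

$509,000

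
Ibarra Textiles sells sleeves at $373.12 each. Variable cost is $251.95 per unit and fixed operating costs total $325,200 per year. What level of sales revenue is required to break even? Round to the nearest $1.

CM per unit = $373.12 − $251.95 = $121.17; CM ratio = $121.17 / $373.12 = 0.3247.
Break-even revenue = fixed costs × price ÷ CM = $325,200 × $373.12 ÷ $121.17 = $1,001,392.

$1,001,392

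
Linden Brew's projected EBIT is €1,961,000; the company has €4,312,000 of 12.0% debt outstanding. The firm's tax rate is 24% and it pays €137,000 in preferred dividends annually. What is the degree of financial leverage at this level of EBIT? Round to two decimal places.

1.55

Interest = €517,440.00.
Pre-tax preferred-dividend burden = €137,000 ÷ (1 − 0.24) = €180,263.16.
DFL = EBIT ÷ [EBIT − I − D_p/(1−t)] = €1,961,000 ÷ [€1,961,000 − €517,440.00 − €180,263.16] = €1,961,000 ÷ €1,263,296.84 = 1.5523.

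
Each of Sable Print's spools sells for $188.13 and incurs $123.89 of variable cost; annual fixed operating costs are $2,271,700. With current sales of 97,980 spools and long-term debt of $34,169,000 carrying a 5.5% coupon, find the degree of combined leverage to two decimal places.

2.94

Total contribution margin = 97,980 × $64.24 = $6,294,235.20.
Subtracting fixed costs: EBIT = $6,294,235.20 − $2,271,700 = $4,022,535.20. Interest = $1,879,295.00, so EBIT − I = $2,143,240.20.
DCL = contribution ÷ (EBIT − I) = $6,294,235.20 ÷ $2,143,240.20 = 2.9368.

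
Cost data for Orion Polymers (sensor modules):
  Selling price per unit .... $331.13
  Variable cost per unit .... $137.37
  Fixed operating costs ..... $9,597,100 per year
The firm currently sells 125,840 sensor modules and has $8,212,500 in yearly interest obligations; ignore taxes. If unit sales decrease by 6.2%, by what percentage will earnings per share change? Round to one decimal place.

At 125,840 units, contribution = 125,840 × $193.76 = $24,382,758.40.
Operating income = contribution − fixed costs = $24,382,758.40 − $9,597,100 = $14,785,658.40.
Interest = $8,212,500.00, so EBIT − I = $6,573,158.40.
Degree of combined leverage = contribution ÷ (EBIT − I) = $24,382,758.40 ÷ $6,573,158.40 = 3.7094.
EPS therefore changes by 3.7094 × (-6.2%) = -23.0%.

-23.0%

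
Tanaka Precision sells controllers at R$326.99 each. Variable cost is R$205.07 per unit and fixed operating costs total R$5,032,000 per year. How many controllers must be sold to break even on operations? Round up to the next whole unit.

41,273 controllers

Contribution margin per unit = R$326.99 − R$205.07 = R$121.92.
Units to break even: R$5,032,000 ÷ R$121.92 = 41,272.97, rounded up to 41,273.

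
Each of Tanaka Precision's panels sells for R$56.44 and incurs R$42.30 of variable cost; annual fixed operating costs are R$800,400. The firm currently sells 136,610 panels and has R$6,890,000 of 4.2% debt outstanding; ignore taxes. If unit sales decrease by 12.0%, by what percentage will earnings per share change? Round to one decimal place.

Total contribution margin = 136,610 × R$14.14 = R$1,931,665.40.
Subtracting fixed costs: EBIT = R$1,931,665.40 − R$800,400 = R$1,131,265.40.
Interest = R$289,380.00, so EBIT − I = R$841,885.40.
DCL = total CM / (EBIT − I) = R$1,931,665.40 / R$841,885.40 = 2.2945.
%ΔEPS = DCL × %ΔSales = 2.2945 × -12.0% = -27.5%.

-27.5%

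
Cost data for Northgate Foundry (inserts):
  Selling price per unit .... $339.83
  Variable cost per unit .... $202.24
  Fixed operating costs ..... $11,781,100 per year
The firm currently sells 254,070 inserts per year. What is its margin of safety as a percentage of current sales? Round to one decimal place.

66.3%

Unit CM = price − variable cost = $339.83 − $202.24 = $137.59. Break-even units = $11,781,100 ÷ $137.59 = 85,624.68; break-even revenue = 85,624.68 × $339.83 = $29,097,835.69.
Actual sales revenue = 254,070 × $339.83 = $86,340,608.10.
Margin of safety = ($86,340,608.10 − $29,097,835.69) ÷ $86,340,608.10 = 66.3%.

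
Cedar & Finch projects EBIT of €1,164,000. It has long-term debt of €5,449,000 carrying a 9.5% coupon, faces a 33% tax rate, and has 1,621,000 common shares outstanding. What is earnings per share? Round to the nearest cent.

€0.27

Pre-tax income = €1,164,000 − €517,655.00 = €646,345.00.
After tax at 33%: net income = €646,345.00 × 0.67 = €433,051.15.
EPS = €433,051.15 ÷ 1,621,000 = €0.27.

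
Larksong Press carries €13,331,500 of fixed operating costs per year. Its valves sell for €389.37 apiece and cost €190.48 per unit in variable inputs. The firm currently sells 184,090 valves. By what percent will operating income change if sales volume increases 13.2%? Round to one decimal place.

Total contribution margin = 184,090 × €198.89 = €36,613,660.10.
Subtracting fixed costs: EBIT = €36,613,660.10 − €13,331,500 = €23,282,160.10.
Degree of operating leverage = €36,613,660.10 / €23,282,160.10 = 1.5726.
So EBIT moves 1.5726 × (+13.2%) = +20.8%.

+20.8%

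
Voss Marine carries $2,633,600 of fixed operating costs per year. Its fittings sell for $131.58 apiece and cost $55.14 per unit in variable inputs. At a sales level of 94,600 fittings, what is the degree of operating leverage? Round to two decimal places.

At 94,600 units, contribution = 94,600 × $76.44 = $7,231,224.00.
Operating income = contribution − fixed costs = $7,231,224.00 − $2,633,600 = $4,597,624.00.
DOL = contribution ÷ EBIT = $7,231,224.00 ÷ $4,597,624.00 = 1.5728.

1.57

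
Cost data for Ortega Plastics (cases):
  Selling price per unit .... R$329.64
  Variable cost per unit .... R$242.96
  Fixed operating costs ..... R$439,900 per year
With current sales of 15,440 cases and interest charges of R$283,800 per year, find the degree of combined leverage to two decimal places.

Total contribution margin = 15,440 × R$86.68 = R$1,338,339.20.
Subtracting fixed costs: EBIT = R$1,338,339.20 − R$439,900 = R$898,439.20. Interest = R$283,800.00, so EBIT − I = R$614,639.20.
DCL = contribution ÷ (EBIT − I) = R$1,338,339.20 ÷ R$614,639.20 = 2.1774.

2.18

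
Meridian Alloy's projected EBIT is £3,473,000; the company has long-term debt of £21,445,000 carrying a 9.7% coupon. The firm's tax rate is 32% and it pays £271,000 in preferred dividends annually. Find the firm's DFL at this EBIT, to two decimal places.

Annual interest charges come to £2,080,165.00.
Pre-tax preferred-dividend burden = £271,000 ÷ (1 − 0.32) = £398,529.41.
DFL = EBIT ÷ [EBIT − I − D_p/(1−t)] = £3,473,000 ÷ [£3,473,000 − £2,080,165.00 − £398,529.41] = £3,473,000 ÷ £994,305.59 = 3.4929.

3.49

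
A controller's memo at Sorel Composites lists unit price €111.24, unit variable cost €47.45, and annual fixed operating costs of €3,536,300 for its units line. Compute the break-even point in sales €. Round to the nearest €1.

€6,166,766

CM per unit = €111.24 − €47.45 = €63.79; CM ratio = €63.79 / €111.24 = 0.5734.
Break-even revenue = fixed costs × price ÷ CM = €3,536,300 × €111.24 ÷ €63.79 = €6,166,766.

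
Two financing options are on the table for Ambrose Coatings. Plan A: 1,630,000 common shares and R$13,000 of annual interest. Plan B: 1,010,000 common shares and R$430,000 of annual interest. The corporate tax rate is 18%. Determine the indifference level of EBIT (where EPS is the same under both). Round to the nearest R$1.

R$1,109,306

Set EPS_A = EPS_B: (EBIT − R$13,000)(1 − 0.18) ÷ 1,630,000 = (EBIT − R$430,000)(1 − 0.18) ÷ 1,010,000.
The (1 − t) factor cancels: (EBIT − 13,000) × 1,010,000 = (EBIT − 430,000) × 1,630,000.
EBIT × (1,630,000 − 1,010,000) = 430,000 × 1,630,000 − 13,000 × 1,010,000 = 687,770,000,000, so EBIT = 687,770,000,000 ÷ 620,000 = 1,109,306.45.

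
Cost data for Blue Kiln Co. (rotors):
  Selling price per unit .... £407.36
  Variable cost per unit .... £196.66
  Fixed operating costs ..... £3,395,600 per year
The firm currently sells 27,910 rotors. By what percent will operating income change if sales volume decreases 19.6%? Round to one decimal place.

-46.4%

At 27,910 units, contribution = 27,910 × £210.70 = £5,880,637.00.
Subtracting fixed costs: EBIT = £5,880,637.00 − £3,395,600 = £2,485,037.00.
Degree of operating leverage = £5,880,637.00 / £2,485,037.00 = 2.3664.
Operating income changes by 2.3664 × -19.6% = -46.4%.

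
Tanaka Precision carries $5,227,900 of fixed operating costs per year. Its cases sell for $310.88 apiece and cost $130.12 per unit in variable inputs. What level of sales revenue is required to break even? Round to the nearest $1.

Contribution margin per unit = $310.88 − $130.12 = $180.76, a CM ratio of $180.76 ÷ $310.88 = 0.5814.
Break-even sales = FC ÷ CM ratio = $5,227,900 × $310.88 / $180.76 = $8,991,201.

$8,991,201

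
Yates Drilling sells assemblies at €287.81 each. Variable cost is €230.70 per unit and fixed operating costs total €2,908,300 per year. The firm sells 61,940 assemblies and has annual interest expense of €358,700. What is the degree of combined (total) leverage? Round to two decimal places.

13.08

At 61,940 units, contribution = 61,940 × €57.11 = €3,537,393.40.
Operating income = contribution − fixed costs = €3,537,393.40 − €2,908,300 = €629,093.40. Interest = €358,700.00.
DOL = €3,537,393.40 ÷ €629,093.40 = 5.6230; DFL = €629,093.40 ÷ €270,393.40 = 2.3266.
DCL = DOL × DFL = 5.6230 × 2.3266 = 13.0825.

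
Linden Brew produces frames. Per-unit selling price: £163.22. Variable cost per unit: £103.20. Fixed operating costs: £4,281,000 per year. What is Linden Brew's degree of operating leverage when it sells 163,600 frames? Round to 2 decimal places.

1.77

Contribution at this volume is 163,600 × £60.02 = £9,819,272.00.
Subtracting fixed costs: EBIT = £9,819,272.00 − £4,281,000 = £5,538,272.00.
Degree of operating leverage = £9,819,272.00 / £5,538,272.00 = 1.7730.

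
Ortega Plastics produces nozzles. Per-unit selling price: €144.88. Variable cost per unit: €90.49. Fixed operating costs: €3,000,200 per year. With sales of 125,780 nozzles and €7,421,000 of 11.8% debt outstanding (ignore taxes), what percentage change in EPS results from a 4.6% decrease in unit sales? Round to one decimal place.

-10.6%

Total contribution margin = 125,780 × €54.39 = €6,841,174.20.
Operating income = contribution − fixed costs = €6,841,174.20 − €3,000,200 = €3,840,974.20.
Interest = €875,678.00, so EBIT − I = €2,965,296.20.
DCL = total CM / (EBIT − I) = €6,841,174.20 / €2,965,296.20 = 2.3071.
%ΔEPS = DCL × %ΔSales = 2.3071 × -4.6% = -10.6%.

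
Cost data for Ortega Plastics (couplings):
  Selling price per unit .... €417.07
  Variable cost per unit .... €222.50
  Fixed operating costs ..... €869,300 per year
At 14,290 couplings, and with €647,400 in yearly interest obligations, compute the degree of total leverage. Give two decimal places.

Contribution at this volume is 14,290 × €194.57 = €2,780,405.30.
Subtracting fixed costs: EBIT = €2,780,405.30 − €869,300 = €1,911,105.30. Interest = €647,400.00.
DOL = €2,780,405.30 ÷ €1,911,105.30 = 1.4549; DFL = €1,911,105.30 ÷ €1,263,705.30 = 1.5123.
DCL = DOL × DFL = 1.4549 × 1.5123 = 2.2002.

2.20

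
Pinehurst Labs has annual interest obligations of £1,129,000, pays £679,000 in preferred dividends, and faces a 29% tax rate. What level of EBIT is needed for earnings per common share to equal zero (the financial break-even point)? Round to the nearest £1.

Grossing the preferred dividend up to pre-tax terms: £679,000 / (1 − 0.29) = £956,338.03.
EPS = 0 when EBIT covers interest plus the pre-tax preferred burden: £1,129,000 + £956,338.03 = £2,085,338.03.

£2,085,338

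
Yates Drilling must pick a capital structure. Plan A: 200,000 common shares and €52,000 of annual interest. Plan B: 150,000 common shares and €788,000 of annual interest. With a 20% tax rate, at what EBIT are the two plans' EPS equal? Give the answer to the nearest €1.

€2,996,000

At indifference, (EBIT − 52,000)(1 − t)/200,000 = (EBIT − 788,000)(1 − t)/150,000.
The (1 − t) factor cancels: (EBIT − 52,000) × 150,000 = (EBIT − 788,000) × 200,000.
Solving, EBIT = (788,000·200,000 − 52,000·150,000) / (200,000 − 150,000) = 149,800,000,000 / 50,000 = 2,996,000.00.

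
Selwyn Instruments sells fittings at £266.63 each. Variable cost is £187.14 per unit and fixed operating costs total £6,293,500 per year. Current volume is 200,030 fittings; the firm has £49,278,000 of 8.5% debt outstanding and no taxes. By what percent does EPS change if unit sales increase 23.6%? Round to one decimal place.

Contribution at this volume is 200,030 × £79.49 = £15,900,384.70.
Subtracting fixed costs: EBIT = £15,900,384.70 − £6,293,500 = £9,606,884.70.
Interest = £4,188,630.00, so EBIT − I = £5,418,254.70.
DCL = total CM / (EBIT − I) = £15,900,384.70 / £5,418,254.70 = 2.9346.
%ΔEPS = DCL × %ΔSales = 2.9346 × +23.6% = +69.3%.

+69.3%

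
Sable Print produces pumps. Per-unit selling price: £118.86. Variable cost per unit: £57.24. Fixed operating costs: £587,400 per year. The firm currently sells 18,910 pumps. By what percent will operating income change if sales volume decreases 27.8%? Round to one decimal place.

Total contribution margin = 18,910 × £61.62 = £1,165,234.20.
Subtracting fixed costs: EBIT = £1,165,234.20 − £587,400 = £577,834.20.
DOL = contribution ÷ EBIT = £1,165,234.20 ÷ £577,834.20 = 2.0166.
So EBIT moves 2.0166 × (-27.8%) = -56.1%.

-56.1%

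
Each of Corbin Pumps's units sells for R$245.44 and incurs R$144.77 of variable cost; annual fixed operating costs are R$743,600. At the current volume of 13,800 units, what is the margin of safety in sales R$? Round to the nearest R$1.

R$1,574,127

Each unit contributes R$245.44 − R$144.77 = R$100.67. Break-even units = R$743,600 ÷ R$100.67 = 7,386.51; break-even revenue = 7,386.51 × R$245.44 = R$1,812,945.11.
Actual sales revenue = 13,800 × R$245.44 = R$3,387,072.00.
Margin of safety = R$3,387,072.00 − R$1,812,945.11 = R$1,574,127.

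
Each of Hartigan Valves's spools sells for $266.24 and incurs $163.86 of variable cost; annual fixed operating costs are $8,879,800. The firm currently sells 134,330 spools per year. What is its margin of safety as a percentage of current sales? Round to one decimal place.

35.4%

Each unit contributes $266.24 − $163.86 = $102.38. Break-even units = $8,879,800 ÷ $102.38 = 86,733.74; break-even revenue = 86,733.74 × $266.24 = $23,091,990.15.
Current sales = 134,330 × $266.24 = $35,764,019.20.
Margin of safety = ($35,764,019.20 − $23,091,990.15) ÷ $35,764,019.20 = 35.4%.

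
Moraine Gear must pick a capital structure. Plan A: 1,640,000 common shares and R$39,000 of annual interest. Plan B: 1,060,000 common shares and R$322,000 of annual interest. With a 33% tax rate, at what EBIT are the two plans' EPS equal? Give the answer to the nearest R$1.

At indifference, (EBIT − 39,000)(1 − t)/1,640,000 = (EBIT − 322,000)(1 − t)/1,060,000.
Cancelling (1 − t) and cross-multiplying: 1,060,000·(EBIT − 39,000) = 1,640,000·(EBIT − 322,000).
EBIT × (1,640,000 − 1,060,000) = 322,000 × 1,640,000 − 39,000 × 1,060,000 = 486,740,000,000, so EBIT = 486,740,000,000 ÷ 580,000 = 839,206.90.

R$839,207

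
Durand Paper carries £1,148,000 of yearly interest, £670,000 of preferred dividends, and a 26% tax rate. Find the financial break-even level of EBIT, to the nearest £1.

Grossing the preferred dividend up to pre-tax terms: £670,000 / (1 − 0.26) = £905,405.41.
Financial break-even EBIT = interest + D_p ÷ (1 − t) = £1,148,000 + £905,405.41 = £2,053,405.41.

£2,053,405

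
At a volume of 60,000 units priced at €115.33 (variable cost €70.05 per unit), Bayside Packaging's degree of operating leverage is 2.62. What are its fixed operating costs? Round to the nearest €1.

At 60,000 units, contribution = 60,000 × €45.28 = €2,716,800.00.
Since DOL = CM ÷ EBIT, EBIT = €2,716,800.00 ÷ 2.62 = €1,036,946.56.
And FC = contribution − EBIT = €2,716,800.00 − €1,036,946.56 = €1,679,853.

€1,679,853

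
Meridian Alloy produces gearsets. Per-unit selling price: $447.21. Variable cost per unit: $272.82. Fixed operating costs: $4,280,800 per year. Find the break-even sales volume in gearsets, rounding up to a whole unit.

Each unit contributes $447.21 − $272.82 = $174.39.
Break-even Q = $4,280,800 / $174.39 = 24,547.28 → 24,548 gearsets.

24,548 gearsets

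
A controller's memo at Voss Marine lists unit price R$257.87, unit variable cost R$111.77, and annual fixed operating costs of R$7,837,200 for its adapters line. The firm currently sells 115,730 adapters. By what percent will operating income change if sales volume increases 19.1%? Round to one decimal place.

+35.6%

At 115,730 units, contribution = 115,730 × R$146.10 = R$16,908,153.00.
EBIT = R$16,908,153.00 − R$7,837,200 = R$9,070,953.00.
Degree of operating leverage = R$16,908,153.00 / R$9,070,953.00 = 1.8640.
So EBIT moves 1.8640 × (+19.1%) = +35.6%.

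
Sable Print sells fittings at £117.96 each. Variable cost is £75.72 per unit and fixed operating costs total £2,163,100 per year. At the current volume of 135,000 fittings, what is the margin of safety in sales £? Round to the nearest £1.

Contribution margin per unit = £117.96 − £75.72 = £42.24. Break-even units = £2,163,100 ÷ £42.24 = 51,209.75; break-even revenue = 51,209.75 × £117.96 = £6,040,702.56.
Current sales = 135,000 × £117.96 = £15,924,600.00.
Margin of safety = £15,924,600.00 − £6,040,702.56 = £9,883,897.

£9,883,897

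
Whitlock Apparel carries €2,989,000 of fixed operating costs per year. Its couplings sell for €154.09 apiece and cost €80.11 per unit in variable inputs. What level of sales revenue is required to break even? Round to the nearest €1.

€6,225,669

Contribution margin per unit = €154.09 − €80.11 = €73.98, a CM ratio of €73.98 ÷ €154.09 = 0.4801.
Break-even revenue = fixed costs × price ÷ CM = €2,989,000 × €154.09 ÷ €73.98 = €6,225,669.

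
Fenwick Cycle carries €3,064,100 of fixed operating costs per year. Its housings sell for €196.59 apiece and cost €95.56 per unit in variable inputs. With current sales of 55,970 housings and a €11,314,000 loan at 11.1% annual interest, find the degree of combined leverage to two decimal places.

At 55,970 units, contribution = 55,970 × €101.03 = €5,654,649.10.
Subtracting fixed costs: EBIT = €5,654,649.10 − €3,064,100 = €2,590,549.10. Interest = €1,255,854.00.
DOL = €5,654,649.10 ÷ €2,590,549.10 = 2.1828; DFL = €2,590,549.10 ÷ €1,334,695.10 = 1.9409.
Combined leverage = 2.1828 × 1.9409 = 4.2366.

4.24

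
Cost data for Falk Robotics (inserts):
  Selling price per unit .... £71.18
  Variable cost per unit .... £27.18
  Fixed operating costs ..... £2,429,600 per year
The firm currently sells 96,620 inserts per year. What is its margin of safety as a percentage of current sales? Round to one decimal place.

Contribution margin per unit = £71.18 − £27.18 = £44.00. Break-even units = £2,429,600 ÷ £44.00 = 55,218.18; break-even revenue = 55,218.18 × £71.18 = £3,930,430.18.
Current sales = 96,620 × £71.18 = £6,877,411.60.
Margin of safety = (£6,877,411.60 − £3,930,430.18) ÷ £6,877,411.60 = 42.9%.

42.9%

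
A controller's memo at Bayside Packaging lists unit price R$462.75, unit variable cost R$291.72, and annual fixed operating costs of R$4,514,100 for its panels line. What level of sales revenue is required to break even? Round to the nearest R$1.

R$12,213,645

CM per unit = R$462.75 − R$291.72 = R$171.03; CM ratio = R$171.03 / R$462.75 = 0.3696.
Break-even sales = FC ÷ CM ratio = R$4,514,100 × R$462.75 / R$171.03 = R$12,213,645.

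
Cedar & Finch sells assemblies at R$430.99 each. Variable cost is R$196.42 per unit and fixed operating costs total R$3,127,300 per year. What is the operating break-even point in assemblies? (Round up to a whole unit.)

13,333 assemblies

Each unit contributes R$430.99 − R$196.42 = R$234.57.
Break-even volume = fixed costs ÷ CM per unit = R$3,127,300 ÷ R$234.57 = 13,332.05, so 13,333 assemblies.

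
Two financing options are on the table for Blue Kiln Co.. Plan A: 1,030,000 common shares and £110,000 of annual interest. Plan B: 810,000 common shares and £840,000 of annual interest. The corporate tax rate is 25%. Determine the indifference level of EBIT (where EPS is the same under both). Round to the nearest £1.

£3,527,727

Set EPS_A = EPS_B: (EBIT − £110,000)(1 − 0.25) ÷ 1,030,000 = (EBIT − £840,000)(1 − 0.25) ÷ 810,000.
Cancelling (1 − t) and cross-multiplying: 810,000·(EBIT − 110,000) = 1,030,000·(EBIT − 840,000).
EBIT × (1,030,000 − 810,000) = 840,000 × 1,030,000 − 110,000 × 810,000 = 776,100,000,000, so EBIT = 776,100,000,000 ÷ 220,000 = 3,527,727.27.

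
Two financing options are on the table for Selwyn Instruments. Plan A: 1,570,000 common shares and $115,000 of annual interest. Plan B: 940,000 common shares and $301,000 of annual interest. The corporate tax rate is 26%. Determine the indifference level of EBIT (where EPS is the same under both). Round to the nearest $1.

At indifference, (EBIT − 115,000)(1 − t)/1,570,000 = (EBIT − 301,000)(1 − t)/940,000.
The (1 − t) factor cancels: (EBIT − 115,000) × 940,000 = (EBIT − 301,000) × 1,570,000.
EBIT × (1,570,000 − 940,000) = 301,000 × 1,570,000 − 115,000 × 940,000 = 364,470,000,000, so EBIT = 364,470,000,000 ÷ 630,000 = 578,523.81.

$578,524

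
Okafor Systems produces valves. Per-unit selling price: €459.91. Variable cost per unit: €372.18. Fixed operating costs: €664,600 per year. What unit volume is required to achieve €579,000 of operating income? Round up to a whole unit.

14,176 valves

Each unit contributes €459.91 − €372.18 = €87.73.
Required volume = (fixed costs + target profit) ÷ CM = (€664,600 + €579,000) ÷ €87.73 = 14,175.31, so 14,176 valves.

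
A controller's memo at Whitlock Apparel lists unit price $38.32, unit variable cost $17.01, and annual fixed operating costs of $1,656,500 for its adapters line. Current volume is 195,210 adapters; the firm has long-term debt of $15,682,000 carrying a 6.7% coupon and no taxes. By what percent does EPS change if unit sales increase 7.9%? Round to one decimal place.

At 195,210 units, contribution = 195,210 × $21.31 = $4,159,925.10.
EBIT = $4,159,925.10 − $1,656,500 = $2,503,425.10.
Interest = $1,050,694.00, so EBIT − I = $1,452,731.10.
Degree of combined leverage = contribution ÷ (EBIT − I) = $4,159,925.10 ÷ $1,452,731.10 = 2.8635.
%ΔEPS = DCL × %ΔSales = 2.8635 × +7.9% = +22.6%.

+22.6%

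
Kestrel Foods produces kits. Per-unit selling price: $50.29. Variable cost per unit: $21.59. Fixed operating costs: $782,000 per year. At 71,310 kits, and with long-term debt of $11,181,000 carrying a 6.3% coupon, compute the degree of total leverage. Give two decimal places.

At 71,310 units, contribution = 71,310 × $28.70 = $2,046,597.00.
Subtracting fixed costs: EBIT = $2,046,597.00 − $782,000 = $1,264,597.00. Interest = $704,403.00, so EBIT − I = $560,194.00.
Degree of total leverage = total CM / (EBIT − interest) = $2,046,597.00 / $560,194.00 = 3.6534.

3.65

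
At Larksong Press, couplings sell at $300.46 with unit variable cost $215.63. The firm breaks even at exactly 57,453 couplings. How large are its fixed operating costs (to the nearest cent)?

Unit CM = price − variable cost = $300.46 − $215.63 = $84.83.
Since BE = FC / CM, FC = 57,453 × $84.83 = $4,873,737.99.

$4,873,737.99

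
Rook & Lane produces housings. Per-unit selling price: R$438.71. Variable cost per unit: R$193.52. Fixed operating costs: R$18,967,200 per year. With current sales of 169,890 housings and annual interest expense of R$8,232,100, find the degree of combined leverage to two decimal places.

Contribution at this volume is 169,890 × R$245.19 = R$41,655,329.10.
Subtracting fixed costs: EBIT = R$41,655,329.10 − R$18,967,200 = R$22,688,129.10. Interest = R$8,232,100.00, so EBIT − I = R$14,456,029.10.
DCL = contribution ÷ (EBIT − I) = R$41,655,329.10 ÷ R$14,456,029.10 = 2.8815.

2.88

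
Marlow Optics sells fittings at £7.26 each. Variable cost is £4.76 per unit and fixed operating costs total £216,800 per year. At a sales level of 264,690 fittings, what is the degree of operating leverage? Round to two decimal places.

1.49

At 264,690 units, contribution = 264,690 × £2.50 = £661,725.00.
Subtracting fixed costs: EBIT = £661,725.00 − £216,800 = £444,925.00.
So DOL = total CM / EBIT = £661,725.00 / £444,925.00 = 1.4873.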